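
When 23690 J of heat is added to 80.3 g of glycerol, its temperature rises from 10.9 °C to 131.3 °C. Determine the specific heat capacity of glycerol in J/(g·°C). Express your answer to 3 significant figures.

c = 2.45 J/(g·°C)

c = q / (m ΔT) = 23690 / (80.3 × 120.4)
c = 23690 / 9668.12 = 2.45 J/(g·°C)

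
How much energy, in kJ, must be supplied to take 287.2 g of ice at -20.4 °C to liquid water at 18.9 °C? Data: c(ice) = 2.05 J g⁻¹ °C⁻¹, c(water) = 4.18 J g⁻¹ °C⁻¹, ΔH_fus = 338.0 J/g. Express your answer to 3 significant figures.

q = 132 kJ

q1 (heat ice -20.4→0.0 °C): 287.2 × 2.05 × 20.4 = 12011 J
q2 (melt at 0 °C): 287.2 × 338.0 = 97074 J
q3 (heat water 0.0→18.9 °C): 287.2 × 4.18 × 18.9 = 22689 J
Total: 12011 + 97074 + 22689 = 131774 J = 132 kJ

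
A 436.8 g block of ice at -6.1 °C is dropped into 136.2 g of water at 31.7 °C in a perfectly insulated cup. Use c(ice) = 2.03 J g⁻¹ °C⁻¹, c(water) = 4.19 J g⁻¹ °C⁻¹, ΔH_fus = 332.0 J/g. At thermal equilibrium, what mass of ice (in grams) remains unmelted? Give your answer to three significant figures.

m_ice remaining = 399 g

Heat to warm all ice to 0 °C: 436.8×2.03×6.1 = 5408.9 J
Heat released by water cooling to 0 °C: 136.2×4.19×31.7 = 18090 J
18090 J < 5408.9 + 436.8×332.0 = 150426.5 J, so not all ice melts; final T = 0 °C.
Heat left for melting: 18090 − 5408.9 = 12681.1 J
Mass melted = 12681.1 / 332.0 = 38.20 g
Ice remaining = 436.8 − 38.20 = 398.60 g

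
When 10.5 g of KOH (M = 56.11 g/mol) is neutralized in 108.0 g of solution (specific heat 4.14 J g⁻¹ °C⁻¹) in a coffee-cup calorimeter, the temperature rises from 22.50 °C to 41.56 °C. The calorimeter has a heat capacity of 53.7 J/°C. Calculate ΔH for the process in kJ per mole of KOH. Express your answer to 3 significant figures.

|ΔT| = |41.56 − 22.50| = 19.06 °C
|q_surr| = (108.0 × 4.14 + 53.7) × 19.06 = 500.82 × 19.06 = 9546 J
n(KOH) = 10.5 / 56.11 = 0.1871 mol
Temperature rose, so q_rxn = −|q_surr| = -9.546 kJ
ΔH = q_rxn / n = -51.02 kJ/mol

ΔH = -51.0 kJ/mol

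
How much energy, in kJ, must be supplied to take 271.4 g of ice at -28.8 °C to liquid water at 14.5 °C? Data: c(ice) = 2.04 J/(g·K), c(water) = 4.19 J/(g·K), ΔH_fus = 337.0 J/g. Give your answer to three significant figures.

q1 (heat ice -28.8→0.0 °C): 271.4 × 2.04 × 28.8 = 15945 J
q2 (melt at 0 °C): 271.4 × 337.0 = 91462 J
q3 (heat water 0.0→14.5 °C): 271.4 × 4.19 × 14.5 = 16489 J
Total: 15945 + 91462 + 16489 = 123896 J = 124 kJ

q = 124 kJ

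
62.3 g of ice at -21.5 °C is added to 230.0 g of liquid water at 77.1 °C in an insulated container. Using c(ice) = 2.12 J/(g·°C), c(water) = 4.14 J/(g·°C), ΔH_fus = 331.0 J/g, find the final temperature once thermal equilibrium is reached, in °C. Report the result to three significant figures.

T_f = 41.3 °C

Heat to bring ice to 0 °C and melt it: q₁ = 62.3×2.12×21.5 + 62.3×331.0 = 23461 J
Heat the water can supply cooling to 0 °C: 230.0×4.14×77.1 = 73414.6 J > q₁, so all ice melts.
Energy balance: 230.0×4.14×(77.1 − T) = 23461 + 62.3×4.14×(T − 0)
952.2(77.1 − T) = 23461 + 257.922 T
73414.6 − 23461 = 1210.122 T
T = 49953.6 / 1210.122 = 41.28 °C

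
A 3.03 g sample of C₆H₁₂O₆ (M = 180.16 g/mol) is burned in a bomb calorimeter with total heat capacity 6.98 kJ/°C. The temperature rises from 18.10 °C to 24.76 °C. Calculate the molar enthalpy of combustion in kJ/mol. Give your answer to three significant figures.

ΔT = 24.76 − 18.10 = 6.66 °C
q_cal = C_cal × ΔT = 6.98 × 6.66 = 46.4868 kJ
n = 3.03 / 180.16 = 0.01682 mol
q_rxn = −q_cal = -46.4868 kJ
ΔH = -46.4868 / 0.01682 = -2764 kJ/mol

ΔH = -2760 kJ/mol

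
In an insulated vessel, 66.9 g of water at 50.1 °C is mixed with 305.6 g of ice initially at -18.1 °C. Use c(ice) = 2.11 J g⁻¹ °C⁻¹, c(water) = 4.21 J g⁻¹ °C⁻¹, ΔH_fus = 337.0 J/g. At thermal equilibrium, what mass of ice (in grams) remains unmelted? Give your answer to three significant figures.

Heat to warm all ice to 0 °C: 305.6×2.11×18.1 = 11671 J
Heat released by water cooling to 0 °C: 66.9×4.21×50.1 = 14111 J
14111 J < 11671 + 305.6×337.0 = 114658.2 J, so not all ice melts; final T = 0 °C.
Heat left for melting: 14111 − 11671 = 2440 J
Mass melted = 2440 / 337.0 = 7.240 g
Ice remaining = 305.6 − 7.240 = 298.360 g

m_ice remaining = 298 g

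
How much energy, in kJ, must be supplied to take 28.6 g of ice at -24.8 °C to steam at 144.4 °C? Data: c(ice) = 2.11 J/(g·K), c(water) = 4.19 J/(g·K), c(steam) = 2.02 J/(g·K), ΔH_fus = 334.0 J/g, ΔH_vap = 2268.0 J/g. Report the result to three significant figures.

q1 (heat ice -24.8→0.0 °C): 28.6 × 2.11 × 24.8 = 1497 J
q2 (melt at 0 °C): 28.6 × 334.0 = 9552 J
q3 (heat water 0.0→100.0 °C): 28.6 × 4.19 × 100.0 = 11983 J
q4 (vaporize at 100 °C): 28.6 × 2268.0 = 64865 J
q5 (heat steam 100.0→144.4 °C): 28.6 × 2.02 × 44.4 = 2565 J
Total: 1497 + 9552 + 11983 + 64865 + 2565 = 90462 J = 90.5 kJ

q = 90.5 kJ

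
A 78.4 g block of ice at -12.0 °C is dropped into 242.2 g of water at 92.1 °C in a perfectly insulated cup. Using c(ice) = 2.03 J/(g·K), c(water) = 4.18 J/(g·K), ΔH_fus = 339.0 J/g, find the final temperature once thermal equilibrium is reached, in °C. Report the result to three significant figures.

Heat to bring ice to 0 °C and melt it: q₁ = 78.4×2.03×12.0 + 78.4×339.0 = 28487 J
Heat the water can supply cooling to 0 °C: 242.2×4.18×92.1 = 93241.7 J > q₁, so all ice melts.
Energy balance: 242.2×4.18×(92.1 − T) = 28487 + 78.4×4.18×(T − 0)
1012.396(92.1 − T) = 28487 + 327.712 T
93241.7 − 28487 = 1340.108 T
T = 64754.7 / 1340.108 = 48.32 °C

T_f = 48.3 °C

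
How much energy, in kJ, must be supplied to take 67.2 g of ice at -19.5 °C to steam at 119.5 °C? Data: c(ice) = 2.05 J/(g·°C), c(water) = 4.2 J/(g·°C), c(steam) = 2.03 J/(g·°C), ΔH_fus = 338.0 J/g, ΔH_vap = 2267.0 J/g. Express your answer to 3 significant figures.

q1 (heat ice -19.5→0.0 °C): 67.2 × 2.05 × 19.5 = 2686 J
q2 (melt at 0 °C): 67.2 × 338.0 = 22714 J
q3 (heat water 0.0→100.0 °C): 67.2 × 4.2 × 100.0 = 28224 J
q4 (vaporize at 100 °C): 67.2 × 2267.0 = 152342 J
q5 (heat steam 100.0→119.5 °C): 67.2 × 2.03 × 19.5 = 2660 J
Total: 2686 + 22714 + 28224 + 152342 + 2660 = 208626 J = 209 kJ

q = 209 kJ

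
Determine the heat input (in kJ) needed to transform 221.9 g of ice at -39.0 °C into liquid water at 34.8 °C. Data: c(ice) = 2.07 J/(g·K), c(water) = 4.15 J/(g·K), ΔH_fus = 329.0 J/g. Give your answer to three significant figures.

q = 123 kJ

q1 (heat ice -39.0→0.0 °C): 221.9 × 2.07 × 39.0 = 17914 J
q2 (melt at 0 °C): 221.9 × 329.0 = 73005 J
q3 (heat water 0.0→34.8 °C): 221.9 × 4.15 × 34.8 = 32047 J
Total: 17914 + 73005 + 32047 = 122966 J = 123 kJ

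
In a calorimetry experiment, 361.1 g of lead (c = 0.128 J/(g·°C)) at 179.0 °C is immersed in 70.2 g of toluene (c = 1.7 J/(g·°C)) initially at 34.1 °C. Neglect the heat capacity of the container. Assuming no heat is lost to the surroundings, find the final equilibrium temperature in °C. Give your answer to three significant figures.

Heat lost by lead = heat gained by toluene.
(361.1)(0.128)(179.0 − T) = (70.2)(1.7)(T − 34.1)
46.2208 (179.0 − T) = 119.34 (T − 34.1)
8273.5 − 46.2208 T = 119.34 T − 4069.5
12343.0 = 165.5608 T
T = 74.55 °C

T_f = 74.6 °C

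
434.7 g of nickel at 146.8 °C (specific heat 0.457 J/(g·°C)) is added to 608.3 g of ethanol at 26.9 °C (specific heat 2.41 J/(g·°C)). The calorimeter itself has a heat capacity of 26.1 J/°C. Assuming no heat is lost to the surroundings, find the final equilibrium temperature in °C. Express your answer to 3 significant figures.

T_f = 41.0 °C

Heat lost by nickel = heat gained by ethanol + calorimeter.
(434.7)(0.457)(146.8 − T) = [(608.3)(2.41) + 26.1](T − 26.9)
198.6579 (146.8 − T) = 1492.103 (T − 26.9)
29163 − 198.6579 T = 1492.103 T − 40138
69301 = 1690.7609 T
T = 40.99 °C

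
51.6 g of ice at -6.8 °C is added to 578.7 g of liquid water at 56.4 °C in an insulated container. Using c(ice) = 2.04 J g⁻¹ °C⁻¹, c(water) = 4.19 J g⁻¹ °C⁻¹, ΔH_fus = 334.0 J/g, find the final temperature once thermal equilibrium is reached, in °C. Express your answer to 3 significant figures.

Heat to bring ice to 0 °C and melt it: q₁ = 51.6×2.04×6.8 + 51.6×334.0 = 17950 J
Heat the water can supply cooling to 0 °C: 578.7×4.19×56.4 = 136756 J > q₁, so all ice melts.
Energy balance: 578.7×4.19×(56.4 − T) = 17950 + 51.6×4.19×(T − 0)
2424.753(56.4 − T) = 17950 + 216.204 T
136756 − 17950 = 2640.957 T
T = 118806 / 2640.957 = 44.99 °C

T_f = 45.0 °C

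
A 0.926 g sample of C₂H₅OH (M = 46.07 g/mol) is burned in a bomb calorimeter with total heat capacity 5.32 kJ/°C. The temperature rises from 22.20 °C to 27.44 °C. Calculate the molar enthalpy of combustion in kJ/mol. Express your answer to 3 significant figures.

ΔT = 27.44 − 22.20 = 5.24 °C
q_cal = C_cal × ΔT = 5.32 × 5.24 = 27.8768 kJ
n = 0.926 / 46.07 = 0.02010 mol
q_rxn = −q_cal = -27.8768 kJ
ΔH = -27.8768 / 0.02010 = -1387 kJ/mol

ΔH = -1390 kJ/mol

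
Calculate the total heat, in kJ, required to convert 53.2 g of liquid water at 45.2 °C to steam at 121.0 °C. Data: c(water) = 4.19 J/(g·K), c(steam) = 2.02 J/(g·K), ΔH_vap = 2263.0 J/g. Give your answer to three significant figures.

q1 (heat water 45.2→100.0 °C): 53.2 × 4.19 × 54.8 = 12215 J
q2 (vaporize at 100 °C): 53.2 × 2263.0 = 120392 J
q3 (heat steam 100.0→121.0 °C): 53.2 × 2.02 × 21.0 = 2257 J
Total: 12215 + 120392 + 2257 = 134864 J = 135 kJ

q = 135 kJ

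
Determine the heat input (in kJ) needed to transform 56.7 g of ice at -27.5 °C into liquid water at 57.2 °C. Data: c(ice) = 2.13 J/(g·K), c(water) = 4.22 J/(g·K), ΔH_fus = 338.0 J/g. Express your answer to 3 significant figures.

q1 (heat ice -27.5→0.0 °C): 56.7 × 2.13 × 27.5 = 3321 J
q2 (melt at 0 °C): 56.7 × 338.0 = 19165 J
q3 (heat water 0.0→57.2 °C): 56.7 × 4.22 × 57.2 = 13686 J
Total: 3321 + 19165 + 13686 = 36172 J = 36.2 kJ

q = 36.2 kJ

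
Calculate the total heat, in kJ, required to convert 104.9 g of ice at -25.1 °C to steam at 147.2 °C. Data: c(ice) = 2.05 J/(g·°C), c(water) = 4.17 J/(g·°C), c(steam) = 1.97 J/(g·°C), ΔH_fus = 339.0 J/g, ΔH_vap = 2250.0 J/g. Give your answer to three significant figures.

q1 (heat ice -25.1→0.0 °C): 104.9 × 2.05 × 25.1 = 5398 J
q2 (melt at 0 °C): 104.9 × 339.0 = 35561 J
q3 (heat water 0.0→100.0 °C): 104.9 × 4.17 × 100.0 = 43743 J
q4 (vaporize at 100 °C): 104.9 × 2250.0 = 236025 J
q5 (heat steam 100.0→147.2 °C): 104.9 × 1.97 × 47.2 = 9754 J
Total: 5398 + 35561 + 43743 + 236025 + 9754 = 330481 J = 330 kJ

q = 330 kJ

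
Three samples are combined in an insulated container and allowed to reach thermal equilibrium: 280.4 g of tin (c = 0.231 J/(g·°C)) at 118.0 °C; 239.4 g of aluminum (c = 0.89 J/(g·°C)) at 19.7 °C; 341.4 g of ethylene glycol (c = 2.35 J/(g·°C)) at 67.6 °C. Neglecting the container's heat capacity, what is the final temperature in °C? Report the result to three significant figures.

T_f = 61.2 °C

Σ mᵢcᵢ(T − Tᵢ) = 0  ⇒  T = Σ mᵢcᵢTᵢ / Σ mᵢcᵢ
Σ mᵢcᵢ = 280.4×0.231 + 239.4×0.89 + 341.4×2.35 = 1080.1284
Σ mᵢcᵢTᵢ = 64.7724×118.0 + 213.066×19.7 + 802.29×67.6 = 66075
T = 66075 / 1080.1284 = 61.17 °C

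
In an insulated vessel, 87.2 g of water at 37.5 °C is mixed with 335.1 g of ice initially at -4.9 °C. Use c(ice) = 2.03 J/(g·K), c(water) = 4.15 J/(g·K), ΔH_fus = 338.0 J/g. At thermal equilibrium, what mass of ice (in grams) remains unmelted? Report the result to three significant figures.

m_ice remaining = 305 g

Heat to warm all ice to 0 °C: 335.1×2.03×4.9 = 3333.2 J
Heat released by water cooling to 0 °C: 87.2×4.15×37.5 = 13571 J
13571 J < 3333.2 + 335.1×338.0 = 116597.0 J, so not all ice melts; final T = 0 °C.
Heat left for melting: 13571 − 3333.2 = 10237.8 J
Mass melted = 10237.8 / 338.0 = 30.29 g
Ice remaining = 335.1 − 30.29 = 304.81 g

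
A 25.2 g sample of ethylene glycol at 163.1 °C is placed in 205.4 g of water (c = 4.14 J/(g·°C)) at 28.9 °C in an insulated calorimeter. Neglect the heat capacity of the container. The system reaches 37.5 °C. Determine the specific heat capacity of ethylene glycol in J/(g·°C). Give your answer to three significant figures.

q_gained = (205.4 × 4.14) × (37.5 − 28.9) = 7313 J
q_lost = 25.2 × c × (163.1 − 37.5) = 3165.12 c
Set equal: c = 7313 / 3165.12 = 2.31 J/(g·°C)

c = 2.31 J/(g·°C)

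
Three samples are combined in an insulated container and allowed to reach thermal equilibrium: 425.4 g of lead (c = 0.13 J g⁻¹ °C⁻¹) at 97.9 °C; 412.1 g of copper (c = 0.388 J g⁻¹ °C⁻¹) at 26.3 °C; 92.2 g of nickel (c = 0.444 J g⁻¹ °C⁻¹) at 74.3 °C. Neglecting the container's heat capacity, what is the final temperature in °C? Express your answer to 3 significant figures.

T_f = 49.4 °C

Σ mᵢcᵢ(T − Tᵢ) = 0  ⇒  T = Σ mᵢcᵢTᵢ / Σ mᵢcᵢ
Σ mᵢcᵢ = 425.4×0.13 + 412.1×0.388 + 92.2×0.444 = 256.1336
Σ mᵢcᵢTᵢ = 55.302×97.9 + 159.8948×26.3 + 40.9368×74.3 = 12661
T = 12661 / 256.1336 = 49.43 °C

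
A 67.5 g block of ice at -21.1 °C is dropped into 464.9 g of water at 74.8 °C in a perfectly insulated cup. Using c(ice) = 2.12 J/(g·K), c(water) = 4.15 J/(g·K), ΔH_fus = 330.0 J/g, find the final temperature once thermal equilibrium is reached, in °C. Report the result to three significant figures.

T_f = 53.9 °C

Heat to bring ice to 0 °C and melt it: q₁ = 67.5×2.12×21.1 + 67.5×330.0 = 25294 J
Heat the water can supply cooling to 0 °C: 464.9×4.15×74.8 = 144314 J > q₁, so all ice melts.
Energy balance: 464.9×4.15×(74.8 − T) = 25294 + 67.5×4.15×(T − 0)
1929.335(74.8 − T) = 25294 + 280.125 T
144314 − 25294 = 2209.460 T
T = 119020 / 2209.460 = 53.87 °C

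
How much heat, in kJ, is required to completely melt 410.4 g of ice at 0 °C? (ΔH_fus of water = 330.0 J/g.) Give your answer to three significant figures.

q = m × ΔH_fus = 410.4 × 330.0 = 135400 J = 135 kJ

q = 135 kJ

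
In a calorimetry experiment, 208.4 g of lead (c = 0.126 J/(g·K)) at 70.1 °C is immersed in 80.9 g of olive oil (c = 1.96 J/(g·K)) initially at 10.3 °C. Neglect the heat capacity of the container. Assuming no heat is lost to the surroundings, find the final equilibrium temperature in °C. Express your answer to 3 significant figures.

T_f = 18.8 °C

Heat lost by lead = heat gained by olive oil.
(208.4)(0.126)(70.1 − T) = (80.9)(1.96)(T − 10.3)
26.2584 (70.1 − T) = 158.564 (T − 10.3)
1840.7 − 26.2584 T = 158.564 T − 1633.2
3473.9 = 184.8224 T
T = 18.80 °C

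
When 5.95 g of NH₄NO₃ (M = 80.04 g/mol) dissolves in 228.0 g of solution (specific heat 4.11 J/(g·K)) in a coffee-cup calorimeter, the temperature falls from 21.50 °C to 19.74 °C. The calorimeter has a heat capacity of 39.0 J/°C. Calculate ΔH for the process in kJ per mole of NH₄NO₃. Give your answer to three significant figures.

ΔH = 23.1 kJ/mol

|ΔT| = |19.74 − 21.50| = 1.76 °C
|q_surr| = (228.0 × 4.11 + 39.0) × 1.76 = 976.08 × 1.76 = 1718 J
n(NH₄NO₃) = 5.95 / 80.04 = 0.07434 mol
Temperature fell, so q_rxn = +|q_surr| = 1.718 kJ
ΔH = q_rxn / n = 23.11 kJ/mol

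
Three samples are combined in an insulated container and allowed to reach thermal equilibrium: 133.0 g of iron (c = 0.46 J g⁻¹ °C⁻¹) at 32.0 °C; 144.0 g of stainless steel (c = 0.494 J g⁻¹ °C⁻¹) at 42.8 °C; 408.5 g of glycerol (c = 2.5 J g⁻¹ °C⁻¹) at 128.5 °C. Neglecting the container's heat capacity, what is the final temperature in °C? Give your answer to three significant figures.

T_f = 118 °C

Σ mᵢcᵢ(T − Tᵢ) = 0  ⇒  T = Σ mᵢcᵢTᵢ / Σ mᵢcᵢ
Σ mᵢcᵢ = 133.0×0.46 + 144.0×0.494 + 408.5×2.5 = 1153.566
Σ mᵢcᵢTᵢ = 61.18×32.0 + 71.136×42.8 + 1021.25×128.5 = 136230
T = 136230 / 1153.566 = 118.1 °C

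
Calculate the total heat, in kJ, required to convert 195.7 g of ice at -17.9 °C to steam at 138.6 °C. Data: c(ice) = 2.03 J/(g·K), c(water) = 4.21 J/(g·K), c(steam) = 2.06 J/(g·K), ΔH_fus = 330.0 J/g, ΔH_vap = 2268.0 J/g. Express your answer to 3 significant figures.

q1 (heat ice -17.9→0.0 °C): 195.7 × 2.03 × 17.9 = 7111 J
q2 (melt at 0 °C): 195.7 × 330.0 = 64581 J
q3 (heat water 0.0→100.0 °C): 195.7 × 4.21 × 100.0 = 82390 J
q4 (vaporize at 100 °C): 195.7 × 2268.0 = 443848 J
q5 (heat steam 100.0→138.6 °C): 195.7 × 2.06 × 38.6 = 15561 J
Total: 7111 + 64581 + 82390 + 443848 + 15561 = 613491 J = 613 kJ

q = 613 kJ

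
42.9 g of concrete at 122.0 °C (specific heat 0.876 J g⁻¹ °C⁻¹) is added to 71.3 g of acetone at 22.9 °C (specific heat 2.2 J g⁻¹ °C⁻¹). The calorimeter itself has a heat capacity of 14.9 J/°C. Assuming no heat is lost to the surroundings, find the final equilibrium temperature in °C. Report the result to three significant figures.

Heat lost by concrete = heat gained by acetone + calorimeter.
(42.9)(0.876)(122.0 − T) = [(71.3)(2.2) + 14.9](T − 22.9)
37.5804 (122.0 − T) = 171.76 (T − 22.9)
4584.8 − 37.5804 T = 171.76 T − 3933.3
8518.1 = 209.3404 T
T = 40.69 °C

T_f = 40.7 °C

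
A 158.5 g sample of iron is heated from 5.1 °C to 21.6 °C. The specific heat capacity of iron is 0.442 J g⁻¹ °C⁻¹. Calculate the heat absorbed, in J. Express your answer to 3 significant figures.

q = 1160 J

q = m c ΔT = 158.5 × 0.442 × (21.6 − 5.1)
q = 158.5 × 0.442 × 16.5 = 1156 J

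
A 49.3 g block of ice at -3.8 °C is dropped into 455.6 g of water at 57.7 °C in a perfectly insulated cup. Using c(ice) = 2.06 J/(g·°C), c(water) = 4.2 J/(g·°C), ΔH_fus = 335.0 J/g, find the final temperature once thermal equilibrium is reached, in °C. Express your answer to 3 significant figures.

Heat to bring ice to 0 °C and melt it: q₁ = 49.3×2.06×3.8 + 49.3×335.0 = 16901 J
Heat the water can supply cooling to 0 °C: 455.6×4.2×57.7 = 110410 J > q₁, so all ice melts.
Energy balance: 455.6×4.2×(57.7 − T) = 16901 + 49.3×4.2×(T − 0)
1913.52(57.7 − T) = 16901 + 207.06 T
110410 − 16901 = 2120.58 T
T = 93509 / 2120.58 = 44.10 °C

T_f = 44.1 °C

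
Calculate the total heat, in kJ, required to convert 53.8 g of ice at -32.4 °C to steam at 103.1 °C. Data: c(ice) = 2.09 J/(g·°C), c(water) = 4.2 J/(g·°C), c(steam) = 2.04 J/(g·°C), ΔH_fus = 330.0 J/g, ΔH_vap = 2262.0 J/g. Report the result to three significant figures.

q = 166 kJ

q1 (heat ice -32.4→0.0 °C): 53.8 × 2.09 × 32.4 = 3643 J
q2 (melt at 0 °C): 53.8 × 330.0 = 17754 J
q3 (heat water 0.0→100.0 °C): 53.8 × 4.2 × 100.0 = 22596 J
q4 (vaporize at 100 °C): 53.8 × 2262.0 = 121696 J
q5 (heat steam 100.0→103.1 °C): 53.8 × 2.04 × 3.1 = 340 J
Total: 3643 + 17754 + 22596 + 121696 + 340 = 166029 J = 166 kJ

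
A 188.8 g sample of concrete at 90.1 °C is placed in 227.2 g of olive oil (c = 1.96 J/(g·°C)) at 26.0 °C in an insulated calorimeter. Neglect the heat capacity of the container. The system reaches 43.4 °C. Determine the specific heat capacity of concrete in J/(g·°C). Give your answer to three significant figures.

q_gained = (227.2 × 1.96) × (43.4 − 26.0) = 7748 J
q_lost = 188.8 × c × (90.1 − 43.4) = 8816.96 c
Set equal: c = 7748 / 8816.96 = 0.879 J/(g·°C)

c = 0.879 J/(g·°C)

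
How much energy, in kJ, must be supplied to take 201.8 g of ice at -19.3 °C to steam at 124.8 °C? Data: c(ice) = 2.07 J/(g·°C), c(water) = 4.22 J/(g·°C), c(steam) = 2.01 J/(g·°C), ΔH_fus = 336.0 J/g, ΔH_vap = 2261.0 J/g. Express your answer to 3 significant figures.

q1 (heat ice -19.3→0.0 °C): 201.8 × 2.07 × 19.3 = 8062 J
q2 (melt at 0 °C): 201.8 × 336.0 = 67805 J
q3 (heat water 0.0→100.0 °C): 201.8 × 4.22 × 100.0 = 85160 J
q4 (vaporize at 100 °C): 201.8 × 2261.0 = 456270 J
q5 (heat steam 100.0→124.8 °C): 201.8 × 2.01 × 24.8 = 10059 J
Total: 8062 + 67805 + 85160 + 456270 + 10059 = 627356 J = 627 kJ

q = 627 kJ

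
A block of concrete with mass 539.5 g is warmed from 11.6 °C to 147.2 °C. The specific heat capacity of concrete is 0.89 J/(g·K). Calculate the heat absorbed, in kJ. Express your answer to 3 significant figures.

q = 65.1 kJ

q = m c ΔT = 539.5 × 0.89 × (147.2 − 11.6)
q = 539.5 × 0.89 × 135.6 = 65110 J = 65.1 kJ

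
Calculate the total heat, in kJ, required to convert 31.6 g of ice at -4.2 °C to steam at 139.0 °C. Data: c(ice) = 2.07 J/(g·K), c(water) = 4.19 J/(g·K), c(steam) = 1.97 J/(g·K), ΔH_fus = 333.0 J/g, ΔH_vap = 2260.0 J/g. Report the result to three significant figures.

q = 97.9 kJ

q1 (heat ice -4.2→0.0 °C): 31.6 × 2.07 × 4.2 = 275 J
q2 (melt at 0 °C): 31.6 × 333.0 = 10523 J
q3 (heat water 0.0→100.0 °C): 31.6 × 4.19 × 100.0 = 13240 J
q4 (vaporize at 100 °C): 31.6 × 2260.0 = 71416 J
q5 (heat steam 100.0→139.0 °C): 31.6 × 1.97 × 39.0 = 2428 J
Total: 275 + 10523 + 13240 + 71416 + 2428 = 97882 J = 97.9 kJ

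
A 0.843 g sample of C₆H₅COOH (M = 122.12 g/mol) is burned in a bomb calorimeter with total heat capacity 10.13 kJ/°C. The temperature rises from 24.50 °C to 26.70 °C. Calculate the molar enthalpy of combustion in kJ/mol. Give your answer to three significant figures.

ΔT = 26.70 − 24.50 = 2.20 °C
q_cal = C_cal × ΔT = 10.13 × 2.20 = 22.286 kJ
n = 0.843 / 122.12 = 0.006903 mol
q_rxn = −q_cal = -22.286 kJ
ΔH = -22.286 / 0.006903 = -3228 kJ/mol

ΔH = -3230 kJ/mol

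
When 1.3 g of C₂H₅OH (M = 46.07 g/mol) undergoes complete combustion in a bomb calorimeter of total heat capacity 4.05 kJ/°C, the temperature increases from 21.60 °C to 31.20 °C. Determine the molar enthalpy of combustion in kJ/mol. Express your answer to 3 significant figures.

ΔH = -1380 kJ/mol

ΔT = 31.20 − 21.60 = 9.60 °C
q_cal = C_cal × ΔT = 4.05 × 9.60 = 38.88 kJ
n = 1.3 / 46.07 = 0.02822 mol
q_rxn = −q_cal = -38.88 kJ
ΔH = -38.88 / 0.02822 = -1378 kJ/mol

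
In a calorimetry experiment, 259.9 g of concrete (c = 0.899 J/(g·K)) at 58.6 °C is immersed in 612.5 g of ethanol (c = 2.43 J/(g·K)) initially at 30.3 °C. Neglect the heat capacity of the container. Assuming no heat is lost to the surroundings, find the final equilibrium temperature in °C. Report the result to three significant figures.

T_f = 34.1 °C

Heat lost by concrete = heat gained by ethanol.
(259.9)(0.899)(58.6 − T) = (612.5)(2.43)(T − 30.3)
233.6501 (58.6 − T) = 1488.375 (T − 30.3)
13692 − 233.6501 T = 1488.375 T − 45098
58790 = 1722.0251 T
T = 34.14 °C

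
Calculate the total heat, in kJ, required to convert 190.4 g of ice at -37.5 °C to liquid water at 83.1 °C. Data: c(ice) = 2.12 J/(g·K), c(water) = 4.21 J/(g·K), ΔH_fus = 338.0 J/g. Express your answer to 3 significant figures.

q = 146 kJ

q1 (heat ice -37.5→0.0 °C): 190.4 × 2.12 × 37.5 = 15137 J
q2 (melt at 0 °C): 190.4 × 338.0 = 64355 J
q3 (heat water 0.0→83.1 °C): 190.4 × 4.21 × 83.1 = 66612 J
Total: 15137 + 64355 + 66612 = 146104 J = 146 kJ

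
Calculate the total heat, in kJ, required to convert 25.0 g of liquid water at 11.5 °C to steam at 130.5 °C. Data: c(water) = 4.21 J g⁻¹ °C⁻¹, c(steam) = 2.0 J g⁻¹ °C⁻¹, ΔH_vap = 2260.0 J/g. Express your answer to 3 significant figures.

q = 67.3 kJ

q1 (heat water 11.5→100.0 °C): 25.0 × 4.21 × 88.5 = 9315 J
q2 (vaporize at 100 °C): 25.0 × 2260.0 = 56500 J
q3 (heat steam 100.0→130.5 °C): 25.0 × 2.0 × 30.5 = 1525 J
Total: 9315 + 56500 + 1525 = 67340 J = 67.3 kJ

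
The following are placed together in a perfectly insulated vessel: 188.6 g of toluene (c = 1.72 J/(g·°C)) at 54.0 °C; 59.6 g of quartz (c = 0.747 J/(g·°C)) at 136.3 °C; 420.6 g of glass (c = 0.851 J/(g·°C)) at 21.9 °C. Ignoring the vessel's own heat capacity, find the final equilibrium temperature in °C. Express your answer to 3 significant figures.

Σ mᵢcᵢ(T − Tᵢ) = 0  ⇒  T = Σ mᵢcᵢTᵢ / Σ mᵢcᵢ
Σ mᵢcᵢ = 188.6×1.72 + 59.6×0.747 + 420.6×0.851 = 726.8438
Σ mᵢcᵢTᵢ = 324.392×54.0 + 44.5212×136.3 + 357.9306×21.9 = 31424
T = 31424 / 726.8438 = 43.23 °C

T_f = 43.2 °C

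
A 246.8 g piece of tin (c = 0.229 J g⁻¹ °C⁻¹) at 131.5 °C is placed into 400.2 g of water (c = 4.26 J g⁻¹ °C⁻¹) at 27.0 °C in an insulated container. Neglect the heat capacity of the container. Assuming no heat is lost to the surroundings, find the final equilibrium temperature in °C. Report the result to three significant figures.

T_f = 30.4 °C

Heat lost by tin = heat gained by water.
(246.8)(0.229)(131.5 − T) = (400.2)(4.26)(T − 27.0)
56.5172 (131.5 − T) = 1704.852 (T − 27.0)
7432.0 − 56.5172 T = 1704.852 T − 46031
53463.0 = 1761.3692 T
T = 30.35 °C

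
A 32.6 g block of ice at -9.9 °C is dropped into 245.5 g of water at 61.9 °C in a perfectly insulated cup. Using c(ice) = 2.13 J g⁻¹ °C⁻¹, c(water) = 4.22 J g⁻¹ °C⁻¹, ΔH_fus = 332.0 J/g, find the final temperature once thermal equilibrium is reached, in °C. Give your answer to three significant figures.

T_f = 44.8 °C

Heat to bring ice to 0 °C and melt it: q₁ = 32.6×2.13×9.9 + 32.6×332.0 = 11511 J
Heat the water can supply cooling to 0 °C: 245.5×4.22×61.9 = 64129.0 J > q₁, so all ice melts.
Energy balance: 245.5×4.22×(61.9 − T) = 11511 + 32.6×4.22×(T − 0)
1036.01(61.9 − T) = 11511 + 137.572 T
64129.0 − 11511 = 1173.582 T
T = 52618.0 / 1173.582 = 44.84 °C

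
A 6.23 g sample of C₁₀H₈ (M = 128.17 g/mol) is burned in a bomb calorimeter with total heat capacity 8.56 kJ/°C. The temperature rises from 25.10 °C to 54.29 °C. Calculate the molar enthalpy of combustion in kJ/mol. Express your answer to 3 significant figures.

ΔH = -5140 kJ/mol

ΔT = 54.29 − 25.10 = 29.19 °C
q_cal = C_cal × ΔT = 8.56 × 29.19 = 249.8664 kJ
n = 6.23 / 128.17 = 0.04861 mol
q_rxn = −q_cal = -249.8664 kJ
ΔH = -249.8664 / 0.04861 = -5140 kJ/mol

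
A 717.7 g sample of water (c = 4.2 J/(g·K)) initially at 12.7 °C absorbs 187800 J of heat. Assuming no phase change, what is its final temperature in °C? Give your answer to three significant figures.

ΔT = q / (m c) = 187800 / (717.7 × 4.2) = 62.30 °C
T_f = 12.7 + 62.30 = 75.00 °C

T_f = 75.0 °C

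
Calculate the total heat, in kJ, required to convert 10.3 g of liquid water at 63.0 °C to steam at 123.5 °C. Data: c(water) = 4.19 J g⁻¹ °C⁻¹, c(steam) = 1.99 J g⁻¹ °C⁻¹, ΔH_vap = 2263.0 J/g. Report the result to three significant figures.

q = 25.4 kJ

q1 (heat water 63.0→100.0 °C): 10.3 × 4.19 × 37.0 = 1597 J
q2 (vaporize at 100 °C): 10.3 × 2263.0 = 23309 J
q3 (heat steam 100.0→123.5 °C): 10.3 × 1.99 × 23.5 = 482 J
Total: 1597 + 23309 + 482 = 25388 J = 25.4 kJ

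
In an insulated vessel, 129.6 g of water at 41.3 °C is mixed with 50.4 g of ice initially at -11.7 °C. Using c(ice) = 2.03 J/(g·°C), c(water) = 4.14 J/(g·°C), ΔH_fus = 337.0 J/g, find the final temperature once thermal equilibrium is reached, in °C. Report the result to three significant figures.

T_f = 5.34 °C

Heat to bring ice to 0 °C and melt it: q₁ = 50.4×2.03×11.7 + 50.4×337.0 = 18182 J
Heat the water can supply cooling to 0 °C: 129.6×4.14×41.3 = 22159.3 J > q₁, so all ice melts.
Energy balance: 129.6×4.14×(41.3 − T) = 18182 + 50.4×4.14×(T − 0)
536.544(41.3 − T) = 18182 + 208.656 T
22159.3 − 18182 = 745.200 T
T = 3977.3 / 745.200 = 5.337 °C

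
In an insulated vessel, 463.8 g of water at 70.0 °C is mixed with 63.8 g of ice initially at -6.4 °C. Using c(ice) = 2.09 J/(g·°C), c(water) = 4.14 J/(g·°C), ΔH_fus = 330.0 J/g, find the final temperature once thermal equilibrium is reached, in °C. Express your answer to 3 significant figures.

T_f = 51.5 °C

Heat to bring ice to 0 °C and melt it: q₁ = 63.8×2.09×6.4 + 63.8×330.0 = 21907 J
Heat the water can supply cooling to 0 °C: 463.8×4.14×70.0 = 134409 J > q₁, so all ice melts.
Energy balance: 463.8×4.14×(70.0 − T) = 21907 + 63.8×4.14×(T − 0)
1920.132(70.0 − T) = 21907 + 264.132 T
134409 − 21907 = 2184.264 T
T = 112502 / 2184.264 = 51.51 °C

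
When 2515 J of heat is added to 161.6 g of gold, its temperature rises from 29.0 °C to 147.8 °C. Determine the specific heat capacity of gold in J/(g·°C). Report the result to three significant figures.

c = 0.131 J/(g·°C)

c = q / (m ΔT) = 2515 / (161.6 × 118.8)
c = 2515 / 19198.08 = 0.131 J/(g·°C)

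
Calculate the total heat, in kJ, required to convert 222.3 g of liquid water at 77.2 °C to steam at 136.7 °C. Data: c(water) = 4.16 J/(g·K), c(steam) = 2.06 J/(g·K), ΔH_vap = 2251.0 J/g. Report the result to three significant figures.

q1 (heat water 77.2→100.0 °C): 222.3 × 4.16 × 22.8 = 21085 J
q2 (vaporize at 100 °C): 222.3 × 2251.0 = 500397 J
q3 (heat steam 100.0→136.7 °C): 222.3 × 2.06 × 36.7 = 16806 J
Total: 21085 + 500397 + 16806 = 538288 J = 538 kJ

q = 538 kJ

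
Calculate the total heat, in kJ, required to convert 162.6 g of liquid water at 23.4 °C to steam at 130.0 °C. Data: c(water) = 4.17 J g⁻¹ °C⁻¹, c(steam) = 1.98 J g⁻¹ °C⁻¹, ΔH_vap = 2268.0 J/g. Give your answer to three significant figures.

q = 430 kJ

q1 (heat water 23.4→100.0 °C): 162.6 × 4.17 × 76.6 = 51938 J
q2 (vaporize at 100 °C): 162.6 × 2268.0 = 368777 J
q3 (heat steam 100.0→130.0 °C): 162.6 × 1.98 × 30.0 = 9658 J
Total: 51938 + 368777 + 9658 = 430373 J = 430 kJ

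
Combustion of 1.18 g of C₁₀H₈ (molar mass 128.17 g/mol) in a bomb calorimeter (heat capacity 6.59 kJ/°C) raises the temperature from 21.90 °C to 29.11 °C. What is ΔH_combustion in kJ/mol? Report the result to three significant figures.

ΔT = 29.11 − 21.90 = 7.21 °C
q_cal = C_cal × ΔT = 6.59 × 7.21 = 47.5139 kJ
n = 1.18 / 128.17 = 0.009207 mol
q_rxn = −q_cal = -47.5139 kJ
ΔH = -47.5139 / 0.009207 = -5161 kJ/mol

ΔH = -5160 kJ/mol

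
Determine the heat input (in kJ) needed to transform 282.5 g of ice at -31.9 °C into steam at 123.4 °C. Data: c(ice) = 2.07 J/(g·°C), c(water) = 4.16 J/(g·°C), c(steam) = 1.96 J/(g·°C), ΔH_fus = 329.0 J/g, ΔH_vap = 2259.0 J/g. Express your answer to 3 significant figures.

q = 880 kJ

q1 (heat ice -31.9→0.0 °C): 282.5 × 2.07 × 31.9 = 18654 J
q2 (melt at 0 °C): 282.5 × 329.0 = 92943 J
q3 (heat water 0.0→100.0 °C): 282.5 × 4.16 × 100.0 = 117520 J
q4 (vaporize at 100 °C): 282.5 × 2259.0 = 638168 J
q5 (heat steam 100.0→123.4 °C): 282.5 × 1.96 × 23.4 = 12957 J
Total: 18654 + 92943 + 117520 + 638168 + 12957 = 880242 J = 880 kJ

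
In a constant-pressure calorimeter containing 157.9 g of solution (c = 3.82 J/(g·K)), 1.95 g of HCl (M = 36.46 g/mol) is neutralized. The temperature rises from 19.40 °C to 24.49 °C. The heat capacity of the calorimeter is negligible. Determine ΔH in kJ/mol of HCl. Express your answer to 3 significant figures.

|ΔT| = |24.49 − 19.40| = 5.09 °C
|q_surr| = (157.9 × 3.82) × 5.09 = 603.178 × 5.09 = 3070 J
n(HCl) = 1.95 / 36.46 = 0.05348 mol
Temperature rose, so q_rxn = −|q_surr| = -3.070 kJ
ΔH = q_rxn / n = -57.40 kJ/mol

ΔH = -57.4 kJ/mol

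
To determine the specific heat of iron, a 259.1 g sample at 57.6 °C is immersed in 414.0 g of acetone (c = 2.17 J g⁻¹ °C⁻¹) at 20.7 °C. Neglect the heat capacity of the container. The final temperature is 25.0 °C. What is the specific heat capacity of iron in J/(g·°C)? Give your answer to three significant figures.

c = 0.457 J/(g·°C)

q_gained = (414.0 × 2.17) × (25.0 − 20.7) = 3863 J
q_lost = 259.1 × c × (57.6 − 25.0) = 8446.66 c
Set equal: c = 3863 / 8446.66 = 0.457 J/(g·°C)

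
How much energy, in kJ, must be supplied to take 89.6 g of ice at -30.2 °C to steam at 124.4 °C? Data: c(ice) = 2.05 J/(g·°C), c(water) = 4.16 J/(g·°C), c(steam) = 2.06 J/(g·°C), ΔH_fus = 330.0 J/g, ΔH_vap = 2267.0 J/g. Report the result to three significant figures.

q1 (heat ice -30.2→0.0 °C): 89.6 × 2.05 × 30.2 = 5547 J
q2 (melt at 0 °C): 89.6 × 330.0 = 29568 J
q3 (heat water 0.0→100.0 °C): 89.6 × 4.16 × 100.0 = 37274 J
q4 (vaporize at 100 °C): 89.6 × 2267.0 = 203123 J
q5 (heat steam 100.0→124.4 °C): 89.6 × 2.06 × 24.4 = 4504 J
Total: 5547 + 29568 + 37274 + 203123 + 4504 = 280016 J = 280 kJ

q = 280 kJ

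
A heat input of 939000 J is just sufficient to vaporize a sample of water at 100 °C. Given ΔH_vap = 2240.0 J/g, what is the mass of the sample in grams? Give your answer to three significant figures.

m = q / ΔH_vap = 939000 J / 2240.0 J/g = 419 g

m = 419 g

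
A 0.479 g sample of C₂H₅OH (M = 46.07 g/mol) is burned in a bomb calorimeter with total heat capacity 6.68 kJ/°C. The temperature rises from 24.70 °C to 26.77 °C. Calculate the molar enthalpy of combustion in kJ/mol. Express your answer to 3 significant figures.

ΔH = -1330 kJ/mol

ΔT = 26.77 − 24.70 = 2.07 °C
q_cal = C_cal × ΔT = 6.68 × 2.07 = 13.8276 kJ
n = 0.479 / 46.07 = 0.01040 mol
q_rxn = −q_cal = -13.8276 kJ
ΔH = -13.8276 / 0.01040 = -1330 kJ/mol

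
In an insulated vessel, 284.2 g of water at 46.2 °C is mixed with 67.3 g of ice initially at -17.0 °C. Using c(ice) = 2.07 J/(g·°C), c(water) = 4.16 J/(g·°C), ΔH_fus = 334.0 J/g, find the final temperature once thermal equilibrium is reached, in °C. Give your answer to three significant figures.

T_f = 20.4 °C

Heat to bring ice to 0 °C and melt it: q₁ = 67.3×2.07×17.0 + 67.3×334.0 = 24846 J
Heat the water can supply cooling to 0 °C: 284.2×4.16×46.2 = 54621.0 J > q₁, so all ice melts.
Energy balance: 284.2×4.16×(46.2 − T) = 24846 + 67.3×4.16×(T − 0)
1182.272(46.2 − T) = 24846 + 279.968 T
54621.0 − 24846 = 1462.240 T
T = 29775.0 / 1462.240 = 20.36 °C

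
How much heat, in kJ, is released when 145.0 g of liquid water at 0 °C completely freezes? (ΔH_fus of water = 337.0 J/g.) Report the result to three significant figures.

q = 48.9 kJ

q = m × ΔH_fus = 145.0 × 337.0 = 48870 J = 48.9 kJ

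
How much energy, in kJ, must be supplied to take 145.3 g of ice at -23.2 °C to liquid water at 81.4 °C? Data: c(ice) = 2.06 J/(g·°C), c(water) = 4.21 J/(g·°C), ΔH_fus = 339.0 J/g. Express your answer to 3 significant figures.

q = 106 kJ

q1 (heat ice -23.2→0.0 °C): 145.3 × 2.06 × 23.2 = 6944 J
q2 (melt at 0 °C): 145.3 × 339.0 = 49257 J
q3 (heat water 0.0→81.4 °C): 145.3 × 4.21 × 81.4 = 49793 J
Total: 6944 + 49257 + 49793 = 105994 J = 106 kJ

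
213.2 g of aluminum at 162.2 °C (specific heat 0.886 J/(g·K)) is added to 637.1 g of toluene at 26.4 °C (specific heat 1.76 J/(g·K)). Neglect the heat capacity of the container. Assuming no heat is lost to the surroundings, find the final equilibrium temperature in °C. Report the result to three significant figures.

Heat lost by aluminum = heat gained by toluene.
(213.2)(0.886)(162.2 − T) = (637.1)(1.76)(T − 26.4)
188.8952 (162.2 − T) = 1121.296 (T − 26.4)
30639 − 188.8952 T = 1121.296 T − 29602
60241 = 1310.1912 T
T = 45.98 °C

T_f = 46.0 °C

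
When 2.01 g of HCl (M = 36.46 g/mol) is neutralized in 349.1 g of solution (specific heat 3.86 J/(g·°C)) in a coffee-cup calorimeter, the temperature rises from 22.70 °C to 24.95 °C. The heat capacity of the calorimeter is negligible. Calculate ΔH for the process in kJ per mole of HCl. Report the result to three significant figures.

|ΔT| = |24.95 − 22.70| = 2.25 °C
|q_surr| = (349.1 × 3.86) × 2.25 = 1347.526 × 2.25 = 3032 J
n(HCl) = 2.01 / 36.46 = 0.05513 mol
Temperature rose, so q_rxn = −|q_surr| = -3.032 kJ
ΔH = q_rxn / n = -55.00 kJ/mol

ΔH = -55.0 kJ/mol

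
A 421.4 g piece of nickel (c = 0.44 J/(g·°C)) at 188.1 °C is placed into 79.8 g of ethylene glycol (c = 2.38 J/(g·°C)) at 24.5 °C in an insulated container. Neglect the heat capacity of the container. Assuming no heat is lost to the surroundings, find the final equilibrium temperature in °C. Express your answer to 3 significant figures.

Heat lost by nickel = heat gained by ethylene glycol.
(421.4)(0.44)(188.1 − T) = (79.8)(2.38)(T − 24.5)
185.416 (188.1 − T) = 189.924 (T − 24.5)
34877 − 185.416 T = 189.924 T − 4653.1
39530.1 = 375.340 T
T = 105.3 °C

T_f = 105 °C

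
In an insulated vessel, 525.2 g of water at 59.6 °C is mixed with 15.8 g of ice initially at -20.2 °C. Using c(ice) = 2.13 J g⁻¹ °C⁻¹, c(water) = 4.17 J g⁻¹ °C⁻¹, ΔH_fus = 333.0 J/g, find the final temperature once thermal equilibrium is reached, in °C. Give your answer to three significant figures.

Heat to bring ice to 0 °C and melt it: q₁ = 15.8×2.13×20.2 + 15.8×333.0 = 5941.2 J
Heat the water can supply cooling to 0 °C: 525.2×4.17×59.6 = 130529 J > q₁, so all ice melts.
Energy balance: 525.2×4.17×(59.6 − T) = 5941.2 + 15.8×4.17×(T − 0)
2190.084(59.6 − T) = 5941.2 + 65.886 T
130529 − 5941.2 = 2255.970 T
T = 124587.8 / 2255.970 = 55.23 °C

T_f = 55.2 °C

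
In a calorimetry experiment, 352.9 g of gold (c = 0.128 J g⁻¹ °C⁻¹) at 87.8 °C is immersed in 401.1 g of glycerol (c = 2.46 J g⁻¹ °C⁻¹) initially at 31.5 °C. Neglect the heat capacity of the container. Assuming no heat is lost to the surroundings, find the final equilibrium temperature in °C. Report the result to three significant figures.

Heat lost by gold = heat gained by glycerol.
(352.9)(0.128)(87.8 − T) = (401.1)(2.46)(T − 31.5)
45.1712 (87.8 − T) = 986.706 (T − 31.5)
3966.0 − 45.1712 T = 986.706 T − 31081
35047.0 = 1031.8772 T
T = 33.96 °C

T_f = 34.0 °C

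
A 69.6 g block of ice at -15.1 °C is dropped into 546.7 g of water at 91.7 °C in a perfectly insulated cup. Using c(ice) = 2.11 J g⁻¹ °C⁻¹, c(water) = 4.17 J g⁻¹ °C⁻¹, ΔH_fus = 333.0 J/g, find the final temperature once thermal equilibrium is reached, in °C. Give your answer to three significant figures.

Heat to bring ice to 0 °C and melt it: q₁ = 69.6×2.11×15.1 + 69.6×333.0 = 25394 J
Heat the water can supply cooling to 0 °C: 546.7×4.17×91.7 = 209052 J > q₁, so all ice melts.
Energy balance: 546.7×4.17×(91.7 − T) = 25394 + 69.6×4.17×(T − 0)
2279.739(91.7 − T) = 25394 + 290.232 T
209052 − 25394 = 2569.971 T
T = 183658 / 2569.971 = 71.46 °C

T_f = 71.5 °C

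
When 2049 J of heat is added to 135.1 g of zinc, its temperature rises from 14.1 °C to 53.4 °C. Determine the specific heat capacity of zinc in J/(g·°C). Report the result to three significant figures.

c = q / (m ΔT) = 2049 / (135.1 × 39.3)
c = 2049 / 5309.43 = 0.386 J/(g·°C)

c = 0.386 J/(g·°C)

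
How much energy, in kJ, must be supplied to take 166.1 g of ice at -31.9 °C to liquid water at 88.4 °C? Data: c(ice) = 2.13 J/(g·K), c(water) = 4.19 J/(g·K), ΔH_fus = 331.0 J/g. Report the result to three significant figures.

q = 128 kJ

q1 (heat ice -31.9→0.0 °C): 166.1 × 2.13 × 31.9 = 11286 J
q2 (melt at 0 °C): 166.1 × 331.0 = 54979 J
q3 (heat water 0.0→88.4 °C): 166.1 × 4.19 × 88.4 = 61523 J
Total: 11286 + 54979 + 61523 = 127788 J = 128 kJ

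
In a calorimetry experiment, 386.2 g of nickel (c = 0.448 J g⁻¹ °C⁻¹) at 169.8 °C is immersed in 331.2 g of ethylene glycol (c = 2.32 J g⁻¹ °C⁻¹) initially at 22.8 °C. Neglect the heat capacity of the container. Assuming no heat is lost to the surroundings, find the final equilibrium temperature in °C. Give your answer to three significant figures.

T_f = 49.8 °C

Heat lost by nickel = heat gained by ethylene glycol.
(386.2)(0.448)(169.8 − T) = (331.2)(2.32)(T − 22.8)
173.0176 (169.8 − T) = 768.384 (T − 22.8)
29378 − 173.0176 T = 768.384 T − 17519
46897 = 941.4016 T
T = 49.82 °C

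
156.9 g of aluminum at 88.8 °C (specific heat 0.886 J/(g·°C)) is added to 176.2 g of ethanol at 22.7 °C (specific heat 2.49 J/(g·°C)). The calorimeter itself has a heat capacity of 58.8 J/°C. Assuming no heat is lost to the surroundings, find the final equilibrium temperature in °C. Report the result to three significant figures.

Heat lost by aluminum = heat gained by ethanol + calorimeter.
(156.9)(0.886)(88.8 − T) = [(176.2)(2.49) + 58.8](T − 22.7)
139.0134 (88.8 − T) = 497.538 (T − 22.7)
12344 − 139.0134 T = 497.538 T − 11294
23638 = 636.5514 T
T = 37.13 °C

T_f = 37.1 °C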